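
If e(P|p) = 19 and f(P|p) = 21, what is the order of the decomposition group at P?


|D_P| = e * f
= 19 * 21
= 399

399


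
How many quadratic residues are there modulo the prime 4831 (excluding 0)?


For prime p, the number of non-zero quadratic residues is (p-1)/2.
= (4831-1)/2
= 2415

2415


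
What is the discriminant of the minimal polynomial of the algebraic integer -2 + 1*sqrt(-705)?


The element -2 + 1*sqrt(-705) has minimal polynomial:
x^2 + 4*x + 709
Discriminant = (4)^2 - 4*(709)
= 16 - 2836
= -2820

-2820


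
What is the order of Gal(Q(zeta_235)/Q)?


|Gal(Q(zeta_235)/Q)| = phi(235)
= 184

184


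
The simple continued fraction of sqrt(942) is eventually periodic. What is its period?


Run the CF algorithm for sqrt(942).
a_0 = floor(sqrt(942)) = 30; set m_0=0, q_0=1.
Recurrence: m' = q*a - m,  q' = (d - m'^2)/q,  a' = floor((a_0 + m')/q').
  step 1: m=30, q=42, a=1
  step 2: m=12, q=19, a=2
  step 3: m=26, q=14, a=4
  step 4: m=30, q=3, a=20
  step 5: m=30, q=14, a=4
  step 6: m=26, q=19, a=2
  step 7: m=12, q=42, a=1
  step 8: m=30, q=1, a=60
a_8 = 2*a_0 = 60, so the period closes here.
sqrt(942) = [30; 1, 2, 4, 20, 4, 2, 1, 60]
Period length = 8

8


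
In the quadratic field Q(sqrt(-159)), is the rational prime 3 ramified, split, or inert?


K = Q(sqrt(-159)). Since d mod 4 = 1, disc(K) = -159.
Check p | disc: -159 mod 3 = 0.
p divides disc, so p ramifies: (p) = P^2 with e=2, f=1, g=1.
Therefore p is ramified.

ramified


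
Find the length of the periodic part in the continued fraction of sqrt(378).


Run the CF algorithm for sqrt(378).
a_0 = floor(sqrt(378)) = 19; set m_0=0, q_0=1.
Recurrence: m' = q*a - m,  q' = (d - m'^2)/q,  a' = floor((a_0 + m')/q').
  step 1: m=19, q=17, a=2
  step 2: m=15, q=9, a=3
  step 3: m=12, q=26, a=1
  step 4: m=14, q=7, a=4
  step 5: m=14, q=26, a=1
  step 6: m=12, q=9, a=3
  step 7: m=15, q=17, a=2
  step 8: m=19, q=1, a=38
a_8 = 2*a_0 = 38, so the period closes here.
sqrt(378) = [19; 2, 3, 1, 4, 1, 3, 2, 38]
Period length = 8

8


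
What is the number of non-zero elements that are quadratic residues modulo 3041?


For prime p, the number of non-zero quadratic residues is (p-1)/2.
= (3041-1)/2
= 1520

1520


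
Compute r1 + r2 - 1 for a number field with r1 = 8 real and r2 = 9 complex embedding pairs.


By Dirichlet's unit theorem:
rank = r1 + r2 - 1
= 8 + 9 - 1
= 16

16


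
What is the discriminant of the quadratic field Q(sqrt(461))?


For K = Q(sqrt(d)) with d squarefree: disc(K) = d if d = 1 mod 4, and disc(K) = 4d if d = 2 or 3 mod 4.
Here d = 461, and d mod 4 = 1.
d = 1 mod 4 (O_K = Z[(1+sqrt(d))/2]), so disc(K) = d = 461

461


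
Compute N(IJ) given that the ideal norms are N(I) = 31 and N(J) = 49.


N(IJ) = N(I) * N(J)
= 31 * 49
= 1519

1519


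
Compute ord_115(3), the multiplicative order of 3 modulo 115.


We want ord_115(3), the smallest k >= 1 with 3^k = 1 mod 115.
n = 115 = 5 * 23, phi(115) = 88; the order divides phi(n).
Divisors of 88: 1, 2, 4, 8, 11, 22, 44, 88
Repeated squaring mod 115: 3^1 = 3, 3^2 = 9, 3^4 = 81, 3^8 = 6, 3^16 = 36, 3^32 = 31, 3^64 = 41
Test divisors in increasing order:
  k=1: 3^1 = 3 mod 115
  k=2: 3^2 = 9 mod 115
  k=4: 3^4 = 81 mod 115
  k=8: 3^8 = 6 mod 115
  k=11: 3^11 = 6 * 9 * 3 = 47 mod 115
  k=22: 3^22 = 36 * 81 * 9 = 24 mod 115
  k=44: 3^44 = 31 * 6 * 81 = 1 mod 115  <- first divisor giving 1
Order = 44

44


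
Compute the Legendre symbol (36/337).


p = 337 is prime, so compute (36/337) with the reciprocity algorithm (Jacobi-symbol steps: pull out 2s via (2/n), flip via reciprocity, reduce):
  pull out 2: (2/337) = +1  (since 337 mod 8 = 1)
  pull out 2: (2/337) = +1  (since 337 mod 8 = 1)
  reciprocity: (9/337) -> +(337/9)
  reduce: (4/9)
  pull out 2: (2/9) = +1  (since 9 mod 8 = 1)
  pull out 2: (2/9) = +1  (since 9 mod 8 = 1)
  (1/9) = 1
Product of signs = 1
(36/337) = 1

1


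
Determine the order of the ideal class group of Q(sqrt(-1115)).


K = Q(sqrt(-1115)). d mod 4 = 1, so D = disc(K) = d = -1115
h(K) equals the number of primitive reduced positive-definite forms (a, b, c) = a*x^2 + b*x*y + c*y^2 with b^2 - 4ac = D,
where reduced means |b| <= a <= c, with b >= 0 whenever |b| = a or a = c, and primitive means gcd(a, b, c) = 1.
Reduced forces 3a^2 <= |D| = 1115, so 1 <= a <= 19; b must have the parity of D, and c = (b^2 - D)/(4a) must be an integer >= a.
Enumerate a = 1..19, b in [-a, a]:
  a=1: (1, 1, 279)  [1]
  a=2: none
  a=3: (3, -1, 93), (3, 1, 93)  [2]
  a=4: none
  a=5: (5, 5, 57)  [1]
  a=6..8: none
  a=9: (9, -1, 31), (9, 1, 31)  [2]
  a=10..12: none
  a=13: (13, -9, 23), (13, 9, 23)  [2]
  a=14: none
  a=15: (15, -5, 19), (15, 5, 19)  [2]
  a=16..19: none
Total reduced forms: 1 + 2 + 1 + 2 + 2 + 2 = 10
h = 10

10


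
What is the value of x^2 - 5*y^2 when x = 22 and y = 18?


x^2 - d*y^2
= 22^2 - 5*18^2
= 484 - 1620
= -1136

-1136


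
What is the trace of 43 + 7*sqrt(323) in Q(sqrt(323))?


Tr(a + b*sqrt(d)) = (a + b*sqrt(d)) + (a - b*sqrt(d)) = 2a
= 2 * (43)
= 86

86


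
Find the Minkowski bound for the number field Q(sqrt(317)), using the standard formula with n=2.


d = 317, d mod 4 = 1, so disc(K) = d = 317; |disc(K)| = 317
Real quadratic field, so n = 2, s = r2 = 0, r1 = 2
M = (n!/n^n) * (4/pi)^s * sqrt(|disc(K)|) = (2!/2^2) * (4/pi)^0 * sqrt(317)
= 0.5 * 1.000000 * 17.804494
= 8.9022

8.9022


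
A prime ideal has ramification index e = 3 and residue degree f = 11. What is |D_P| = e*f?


|D_P| = e * f
= 3 * 11
= 33

33


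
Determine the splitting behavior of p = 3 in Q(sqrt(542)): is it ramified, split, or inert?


K = Q(sqrt(542)). Since d mod 4 = 2, disc(K) = 2168.
Check p | disc: 2168 mod 3 = 2.
p does not divide disc. Compute Legendre symbol (d/p):
2^((3-1)/2) mod 3 = -1
(d/p) = -1, so p is inert: (p) stays prime with e=1, f=2, g=1.
Therefore p is inert.

inert


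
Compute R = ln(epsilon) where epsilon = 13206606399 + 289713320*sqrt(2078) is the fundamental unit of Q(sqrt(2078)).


epsilon = 13206606399 + 289713320*sqrt(2078)
= 2.6413e+10
R = ln(2.6413e+10)
= 23.9971

23.9971


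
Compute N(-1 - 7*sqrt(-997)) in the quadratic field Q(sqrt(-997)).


N(a + b*sqrt(d)) = a^2 - d*b^2
= (-1)^2 - (-997)*(-7)^2
= 1 + 48853
= 48854

48854


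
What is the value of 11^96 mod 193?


p = 193 is prime and the exponent is (p-1)/2 = 96, so by Euler's criterion 11^96 = (11/193) = +1 or -1 mod 193.
Compute by square-and-multiply:
  96 = 64 + 32 (binary 1100000)
  Repeated squaring mod 193: 11^1 = 11, 11^2 = 121, 11^4 = 166, 11^8 = 150, 11^16 = 112, 11^32 = 192, 11^64 = 1
  11^96 = 11^64 * 11^32 = 1 * 192 mod 193
    1 * 192 = 192 = 192 mod 193
  11^96 = 192 mod 193
Result 192 = p - 1 = -1 mod 193: 11 is a quadratic non-residue mod 193. As a residue in [0, p-1] the value is 192.
11^96 mod 193 = 192

192


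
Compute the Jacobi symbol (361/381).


Compute (361/381) via quadratic reciprocity:
  reciprocity: (361/381) -> +(381/361)
  reduce: (20/361)
  pull out 2: (2/361) = +1  (since 361 mod 8 = 1)
  pull out 2: (2/361) = +1  (since 361 mod 8 = 1)
  reciprocity: (5/361) -> +(361/5)
  reduce: (1/5)
  (1/5) = 1
Product of signs = 1

1


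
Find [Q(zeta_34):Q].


The degree equals Euler's totient phi(34).
34 = 2 * 17
phi(34) = 16

16


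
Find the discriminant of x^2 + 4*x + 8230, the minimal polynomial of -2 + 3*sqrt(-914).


The element -2 + 3*sqrt(-914) has minimal polynomial:
x^2 + 4*x + 8230
Discriminant = (4)^2 - 4*(8230)
= 16 - 32920
= -32904

-32904


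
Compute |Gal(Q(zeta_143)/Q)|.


|Gal(Q(zeta_143)/Q)| = phi(143)
= 120

120


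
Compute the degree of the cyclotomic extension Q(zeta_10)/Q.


The degree equals Euler's totient phi(10).
10 = 2 * 5
phi(10) = 4

4


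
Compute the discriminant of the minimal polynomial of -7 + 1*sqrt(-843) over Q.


The element -7 + 1*sqrt(-843) has minimal polynomial:
x^2 + 14*x + 892
Discriminant = (14)^2 - 4*(892)
= 196 - 3568
= -3372

-3372


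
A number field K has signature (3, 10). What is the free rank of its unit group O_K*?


By Dirichlet's unit theorem:
rank = r1 + r2 - 1
= 3 + 10 - 1
= 12

12


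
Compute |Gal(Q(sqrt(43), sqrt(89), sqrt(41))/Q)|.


The 3 square roots of distinct primes are multiplicatively independent over Q,
so [K:Q] = 2^3 and Gal(K/Q) is isomorphic to (Z/2Z)^3.
|Gal| = 2^3 = 8

8


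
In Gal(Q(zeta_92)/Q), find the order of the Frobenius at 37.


The Frobenius at p in Gal(Q(zeta_n)/Q) = (Z/nZ)* is the class of p, so its order is ord_92(37), the smallest k >= 1 with 37^k = 1 mod 92.
n = 92 = 2^2 * 23, phi(92) = 44; the order divides phi(n).
Divisors of 44: 1, 2, 4, 11, 22, 44
Repeated squaring mod 92: 37^1 = 37, 37^2 = 81, 37^4 = 29, 37^8 = 13, 37^16 = 77, 37^32 = 41
Test divisors in increasing order:
  k=1: 37^1 = 37 mod 92
  k=2: 37^2 = 81 mod 92
  k=4: 37^4 = 29 mod 92
  k=11: 37^11 = 13 * 81 * 37 = 45 mod 92
  k=22: 37^22 = 77 * 29 * 81 = 1 mod 92  <- first divisor giving 1
Order = 22

22


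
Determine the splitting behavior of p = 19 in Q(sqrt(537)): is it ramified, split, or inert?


K = Q(sqrt(537)). Since d mod 4 = 1, disc(K) = 537.
Check p | disc: 537 mod 19 = 5.
p does not divide disc. Compute Legendre symbol (d/p):
5^((19-1)/2) mod 19 = 1
(d/p) = 1, so p splits: (p) = P*P' with e=1, f=1, g=2.
Therefore p is split.

split


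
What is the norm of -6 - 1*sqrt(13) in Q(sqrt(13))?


N(a + b*sqrt(d)) = a^2 - d*b^2
= (-6)^2 - (13)*(-1)^2
= 36 - 13
= 23

23


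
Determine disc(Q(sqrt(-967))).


For K = Q(sqrt(d)) with d squarefree: disc(K) = d if d = 1 mod 4, and disc(K) = 4d if d = 2 or 3 mod 4.
Here d = -967, and d mod 4 = 1.
d = 1 mod 4 (O_K = Z[(1+sqrt(d))/2]), so disc(K) = d = -967

-967


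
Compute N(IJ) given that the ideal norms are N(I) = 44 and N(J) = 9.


N(IJ) = N(I) * N(J)
= 44 * 9
= 396

396


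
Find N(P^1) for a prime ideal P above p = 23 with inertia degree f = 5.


N(P^a) = p^(a*f)
= 23^(1*5)
= 23^5
= 6436343

6436343


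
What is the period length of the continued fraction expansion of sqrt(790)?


Run the CF algorithm for sqrt(790).
a_0 = floor(sqrt(790)) = 28; set m_0=0, q_0=1.
Recurrence: m' = q*a - m,  q' = (d - m'^2)/q,  a' = floor((a_0 + m')/q').
  step 1: m=28, q=6, a=9
  step 2: m=26, q=19, a=2
  step 3: m=12, q=34, a=1
  step 4: m=22, q=9, a=5
  step 5: m=23, q=29, a=1
  step 6: m=6, q=26, a=1
  step 7: m=20, q=15, a=3
  step 8: m=25, q=11, a=4
  step 9: m=19, q=39, a=1
  step 10: m=20, q=10, a=4
  step 11: m=20, q=39, a=1
  step 12: m=19, q=11, a=4
  step 13: m=25, q=15, a=3
  step 14: m=20, q=26, a=1
  step 15: m=6, q=29, a=1
  step 16: m=23, q=9, a=5
  step 17: m=22, q=34, a=1
  step 18: m=12, q=19, a=2
  step 19: m=26, q=6, a=9
  step 20: m=28, q=1, a=56
a_20 = 2*a_0 = 56, so the period closes here.
sqrt(790) = [28; 9, 2, 1, 5, 1, 1, 3, 4, 1, 4, 1, 4, 3, 1, 1, 5, 1, 2, 9, 56]
Period length = 20

20


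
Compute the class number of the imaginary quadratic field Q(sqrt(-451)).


K = Q(sqrt(-451)). d mod 4 = 1, so D = disc(K) = d = -451
h(K) equals the number of primitive reduced positive-definite forms (a, b, c) = a*x^2 + b*x*y + c*y^2 with b^2 - 4ac = D,
where reduced means |b| <= a <= c, with b >= 0 whenever |b| = a or a = c, and primitive means gcd(a, b, c) = 1.
Reduced forces 3a^2 <= |D| = 451, so 1 <= a <= 12; b must have the parity of D, and c = (b^2 - D)/(4a) must be an integer >= a.
Enumerate a = 1..12, b in [-a, a]:
  a=1: (1, 1, 113)  [1]
  a=2..4: none
  a=5: (5, -3, 23), (5, 3, 23)  [2]
  a=6: none
  a=7: (7, -5, 17), (7, 5, 17)  [2]
  a=8..10: none
  a=11: (11, 11, 13)  [1]
  a=12: none
Total reduced forms: 1 + 2 + 2 + 1 = 6
h = 6

6


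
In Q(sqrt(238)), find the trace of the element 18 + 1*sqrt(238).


Tr(a + b*sqrt(d)) = (a + b*sqrt(d)) + (a - b*sqrt(d)) = 2a
= 2 * (18)
= 36

36


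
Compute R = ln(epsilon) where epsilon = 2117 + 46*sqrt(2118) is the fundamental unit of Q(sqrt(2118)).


epsilon = 2117 + 46*sqrt(2118)
= 4233.9998
R = ln(4233.9998)
= 8.3509

8.3509


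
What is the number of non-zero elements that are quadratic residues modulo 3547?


For prime p, the number of non-zero quadratic residues is (p-1)/2.
= (3547-1)/2
= 1773

1773


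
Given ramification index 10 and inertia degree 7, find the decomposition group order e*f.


|D_P| = e * f
= 10 * 7
= 70

70


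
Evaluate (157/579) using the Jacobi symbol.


Compute (157/579) via quadratic reciprocity:
  reciprocity: (157/579) -> +(579/157)
  reduce: (108/157)
  pull out 2: (2/157) = -1  (since 157 mod 8 = 5)
  pull out 2: (2/157) = -1  (since 157 mod 8 = 5)
  reciprocity: (27/157) -> +(157/27)
  reduce: (22/27)
  pull out 2: (2/27) = -1  (since 27 mod 8 = 3)
  reciprocity: (11/27) -> -(27/11)
  reduce: (5/11)
  reciprocity: (5/11) -> +(11/5)
  reduce: (1/5)
  (1/5) = 1
Product of signs = 1

1


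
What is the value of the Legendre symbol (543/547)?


p = 547 is prime, so compute (543/547) with the reciprocity algorithm (Jacobi-symbol steps: pull out 2s via (2/n), flip via reciprocity, reduce):
  reciprocity: (543/547) -> -(547/543)
  reduce: (4/543)
  pull out 2: (2/543) = +1  (since 543 mod 8 = 7)
  pull out 2: (2/543) = +1  (since 543 mod 8 = 7)
  (1/543) = 1
Product of signs = -1
(543/547) = -1

-1


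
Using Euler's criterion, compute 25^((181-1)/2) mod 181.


p = 181 is prime and the exponent is (p-1)/2 = 90, so by Euler's criterion 25^90 = (25/181) = +1 or -1 mod 181.
Compute by square-and-multiply:
  90 = 64 + 16 + 8 + 2 (binary 1011010)
  Repeated squaring mod 181: 25^1 = 25, 25^2 = 82, 25^4 = 27, 25^8 = 5, 25^16 = 25, 25^32 = 82, 25^64 = 27
  25^90 = 25^64 * 25^16 * 25^8 * 25^2 = 27 * 25 * 5 * 82 mod 181
    27 * 25 = 675 = 132 mod 181
    132 * 5 = 660 = 117 mod 181
    117 * 82 = 9594 = 1 mod 181
  25^90 = 1 mod 181
Result 1: 25 is a quadratic residue mod 181.
25^90 mod 181 = 1

1


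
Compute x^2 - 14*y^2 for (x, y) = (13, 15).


x^2 - d*y^2
= 13^2 - 14*15^2
= 169 - 3150
= -2981

-2981


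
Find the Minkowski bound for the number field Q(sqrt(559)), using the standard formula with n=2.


d = 559, d mod 4 = 3, so disc(K) = 4d = 2236; |disc(K)| = 2236
Real quadratic field, so n = 2, s = r2 = 0, r1 = 2
M = (n!/n^n) * (4/pi)^s * sqrt(|disc(K)|) = (2!/2^2) * (4/pi)^0 * sqrt(2236)
= 0.5 * 1.000000 * 47.286362
= 23.6432

23.6432


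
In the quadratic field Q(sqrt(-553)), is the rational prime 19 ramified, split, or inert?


K = Q(sqrt(-553)). Since d mod 4 = 3, disc(K) = -2212.
Check p | disc: -2212 mod 19 = 11.
p does not divide disc. Compute Legendre symbol (d/p):
17^((19-1)/2) mod 19 = 1
(d/p) = 1, so p splits: (p) = P*P' with e=1, f=1, g=2.
Therefore p is split.

split


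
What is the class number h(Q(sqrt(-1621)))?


K = Q(sqrt(-1621)). d mod 4 = 3, so D = disc(K) = 4d = -6484
h(K) equals the number of primitive reduced positive-definite forms (a, b, c) = a*x^2 + b*x*y + c*y^2 with b^2 - 4ac = D,
where reduced means |b| <= a <= c, with b >= 0 whenever |b| = a or a = c, and primitive means gcd(a, b, c) = 1.
Reduced forces 3a^2 <= |D| = 6484, so 1 <= a <= 46; b must have the parity of D, and c = (b^2 - D)/(4a) must be an integer >= a.
Enumerate a = 1..46, b in [-a, a]:
  a=1: (1, 0, 1621)  [1]
  a=2: (2, 2, 811)  [1]
  a=3..4: none
  a=5: (5, -4, 325), (5, 4, 325)  [2]
  a=6..9: none
  a=10: (10, -6, 163), (10, 6, 163)  [2]
  a=11..12: none
  a=13: (13, -4, 125), (13, 4, 125)  [2]
  a=14..22: none
  a=23: (23, -18, 74), (23, 18, 74)  [2]
  a=24: none
  a=25: (25, -4, 65), (25, 4, 65)  [2]
  a=26: (26, -22, 67), (26, 22, 67)  [2]
  a=27..36: none
  a=37: (37, -18, 46), (37, 18, 46)  [2]
  a=38..42: none
  a=43: (43, -40, 47), (43, 40, 47)  [2]
  a=44..46: none
Total reduced forms: 1 + 1 + 2 + 2 + 2 + 2 + 2 + 2 + 2 + 2 = 18
h = 18

18


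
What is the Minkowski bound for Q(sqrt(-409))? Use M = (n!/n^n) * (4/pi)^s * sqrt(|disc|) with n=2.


d = -409, d mod 4 = 3, so disc(K) = 4d = -1636; |disc(K)| = 1636
Imaginary quadratic field, so n = 2, s = r2 = 1, r1 = 0
M = (n!/n^n) * (4/pi)^s * sqrt(|disc(K)|) = (2!/2^2) * (4/pi)^1 * sqrt(1636)
= 0.5 * 1.273240 * 40.447497
= 25.7497

25.7497


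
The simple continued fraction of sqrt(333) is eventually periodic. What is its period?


Run the CF algorithm for sqrt(333).
a_0 = floor(sqrt(333)) = 18; set m_0=0, q_0=1.
Recurrence: m' = q*a - m,  q' = (d - m'^2)/q,  a' = floor((a_0 + m')/q').
  step 1: m=18, q=9, a=4
  step 2: m=18, q=1, a=36
a_2 = 2*a_0 = 36, so the period closes here.
sqrt(333) = [18; 4, 36]
Period length = 2

2


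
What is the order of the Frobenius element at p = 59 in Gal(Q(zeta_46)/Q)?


The Frobenius at p in Gal(Q(zeta_n)/Q) = (Z/nZ)* is the class of p, so its order is ord_46(59), the smallest k >= 1 with 59^k = 1 mod 46.
n = 46 = 2 * 23, phi(46) = 22; the order divides phi(n).
Divisors of 22: 1, 2, 11, 22
Repeated squaring mod 46: 59^1 = 13, 59^2 = 31, 59^4 = 41, 59^8 = 25, 59^16 = 27
Test divisors in increasing order:
  k=1: 59^1 = 13 mod 46
  k=2: 59^2 = 31 mod 46
  k=11: 59^11 = 25 * 31 * 13 = 1 mod 46  <- first divisor giving 1
Order = 11

11


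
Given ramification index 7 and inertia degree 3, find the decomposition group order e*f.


|D_P| = e * f
= 7 * 3
= 21

21


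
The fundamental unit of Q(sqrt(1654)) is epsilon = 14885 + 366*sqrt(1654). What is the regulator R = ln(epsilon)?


epsilon = 14885 + 366*sqrt(1654)
= 29770.0000
R = ln(29770.0000)
= 10.3013

10.3013


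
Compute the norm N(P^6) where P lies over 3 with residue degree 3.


N(P^a) = p^(a*f)
= 3^(6*3)
= 3^18
= 387420489

387420489


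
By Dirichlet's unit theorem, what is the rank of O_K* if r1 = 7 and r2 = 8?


By Dirichlet's unit theorem:
rank = r1 + r2 - 1
= 7 + 8 - 1
= 14

14


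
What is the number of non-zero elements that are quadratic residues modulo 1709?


For prime p, the number of non-zero quadratic residues is (p-1)/2.
= (1709-1)/2
= 854

854


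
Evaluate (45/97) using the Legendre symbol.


p = 97 is prime, so compute (45/97) with the reciprocity algorithm (Jacobi-symbol steps: pull out 2s via (2/n), flip via reciprocity, reduce):
  reciprocity: (45/97) -> +(97/45)
  reduce: (7/45)
  reciprocity: (7/45) -> +(45/7)
  reduce: (3/7)
  reciprocity: (3/7) -> -(7/3)
  reduce: (1/3)
  (1/3) = 1
Product of signs = -1
(45/97) = -1

-1


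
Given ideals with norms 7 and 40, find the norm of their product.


N(IJ) = N(I) * N(J)
= 7 * 40
= 280

280


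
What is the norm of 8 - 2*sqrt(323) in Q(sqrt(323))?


N(a + b*sqrt(d)) = a^2 - d*b^2
= (8)^2 - (323)*(-2)^2
= 64 - 1292
= -1228

-1228


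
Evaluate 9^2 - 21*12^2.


x^2 - d*y^2
= 9^2 - 21*12^2
= 81 - 3024
= -2943

-2943


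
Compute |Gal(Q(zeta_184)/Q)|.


|Gal(Q(zeta_184)/Q)| = phi(184)
= 88

88


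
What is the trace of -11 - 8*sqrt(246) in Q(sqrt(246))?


Tr(a + b*sqrt(d)) = (a + b*sqrt(d)) + (a - b*sqrt(d)) = 2a
= 2 * (-11)
= -22

-22


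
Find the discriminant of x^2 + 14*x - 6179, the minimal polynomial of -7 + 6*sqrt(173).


The element -7 + 6*sqrt(173) has minimal polynomial:
x^2 + 14*x - 6179
Discriminant = (14)^2 - 4*(-6179)
= 196 + 24716
= 24912

24912


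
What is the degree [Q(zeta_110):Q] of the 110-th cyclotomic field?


The degree equals Euler's totient phi(110).
110 = 2 * 5 * 11
phi(110) = 40

40


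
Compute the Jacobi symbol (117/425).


Compute (117/425) via quadratic reciprocity:
  reciprocity: (117/425) -> +(425/117)
  reduce: (74/117)
  pull out 2: (2/117) = -1  (since 117 mod 8 = 5)
  reciprocity: (37/117) -> +(117/37)
  reduce: (6/37)
  pull out 2: (2/37) = -1  (since 37 mod 8 = 5)
  reciprocity: (3/37) -> +(37/3)
  reduce: (1/3)
  (1/3) = 1
Product of signs = 1

1


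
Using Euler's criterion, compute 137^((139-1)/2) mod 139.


p = 139 is prime and the exponent is (p-1)/2 = 69, so by Euler's criterion 137^69 = (137/139) = +1 or -1 mod 139.
Compute by square-and-multiply:
  69 = 64 + 4 + 1 (binary 1000101)
  Repeated squaring mod 139: 137^1 = 137, 137^2 = 4, 137^4 = 16, 137^8 = 117, 137^16 = 67, 137^32 = 41, 137^64 = 13
  137^69 = 137^64 * 137^4 * 137^1 = 13 * 16 * 137 mod 139
    13 * 16 = 208 = 69 mod 139
    69 * 137 = 9453 = 1 mod 139
  137^69 = 1 mod 139
Result 1: 137 is a quadratic residue mod 139.
137^69 mod 139 = 1

1


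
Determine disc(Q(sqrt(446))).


For K = Q(sqrt(d)) with d squarefree: disc(K) = d if d = 1 mod 4, and disc(K) = 4d if d = 2 or 3 mod 4.
Here d = 446, and d mod 4 = 2.
d = 2 mod 4, not 1 (O_K = Z[sqrt(d)]), so disc(K) = 4d = 4 * (446) = 1784

1784


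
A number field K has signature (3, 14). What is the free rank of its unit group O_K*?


By Dirichlet's unit theorem:
rank = r1 + r2 - 1
= 3 + 14 - 1
= 16

16


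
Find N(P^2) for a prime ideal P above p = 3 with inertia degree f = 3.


N(P^a) = p^(a*f)
= 3^(2*3)
= 3^6
= 729

729


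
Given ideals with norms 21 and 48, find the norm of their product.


N(IJ) = N(I) * N(J)
= 21 * 48
= 1008

1008


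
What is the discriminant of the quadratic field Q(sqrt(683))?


For K = Q(sqrt(d)) with d squarefree: disc(K) = d if d = 1 mod 4, and disc(K) = 4d if d = 2 or 3 mod 4.
Here d = 683, and d mod 4 = 3.
d = 3 mod 4, not 1 (O_K = Z[sqrt(d)]), so disc(K) = 4d = 4 * (683) = 2732

2732


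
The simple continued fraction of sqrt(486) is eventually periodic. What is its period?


Run the CF algorithm for sqrt(486).
a_0 = floor(sqrt(486)) = 22; set m_0=0, q_0=1.
Recurrence: m' = q*a - m,  q' = (d - m'^2)/q,  a' = floor((a_0 + m')/q').
  step 1: m=22, q=2, a=22
  step 2: m=22, q=1, a=44
a_2 = 2*a_0 = 44, so the period closes here.
sqrt(486) = [22; 22, 44]
Period length = 2

2


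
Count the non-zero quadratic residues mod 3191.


For prime p, the number of non-zero quadratic residues is (p-1)/2.
= (3191-1)/2
= 1595

1595


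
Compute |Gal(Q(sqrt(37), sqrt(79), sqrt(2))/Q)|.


The 3 square roots of distinct primes are multiplicatively independent over Q,
so [K:Q] = 2^3 and Gal(K/Q) is isomorphic to (Z/2Z)^3.
|Gal| = 2^3 = 8

8


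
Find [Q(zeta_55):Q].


The degree equals Euler's totient phi(55).
55 = 5 * 11
phi(55) = 40

40


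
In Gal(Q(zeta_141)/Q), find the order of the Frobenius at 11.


The Frobenius at p in Gal(Q(zeta_n)/Q) = (Z/nZ)* is the class of p, so its order is ord_141(11), the smallest k >= 1 with 11^k = 1 mod 141.
n = 141 = 3 * 47, phi(141) = 92; the order divides phi(n).
Divisors of 92: 1, 2, 4, 23, 46, 92
Repeated squaring mod 141: 11^1 = 11, 11^2 = 121, 11^4 = 118, 11^8 = 106, 11^16 = 97, 11^32 = 103, 11^64 = 34
Test divisors in increasing order:
  k=1: 11^1 = 11 mod 141
  k=2: 11^2 = 121 mod 141
  k=4: 11^4 = 118 mod 141
  k=23: 11^23 = 97 * 118 * 121 * 11 = 140 mod 141
  k=46: 11^46 = 103 * 106 * 118 * 121 = 1 mod 141  <- first divisor giving 1
Order = 46

46


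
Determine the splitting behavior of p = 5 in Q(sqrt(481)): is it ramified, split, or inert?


K = Q(sqrt(481)). Since d mod 4 = 1, disc(K) = 481.
Check p | disc: 481 mod 5 = 1.
p does not divide disc. Compute Legendre symbol (d/p):
1^((5-1)/2) mod 5 = 1
(d/p) = 1, so p splits: (p) = P*P' with e=1, f=1, g=2.
Therefore p is split.

split


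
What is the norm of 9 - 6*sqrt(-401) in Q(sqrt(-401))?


N(a + b*sqrt(d)) = a^2 - d*b^2
= (9)^2 - (-401)*(-6)^2
= 81 + 14436
= 14517

14517


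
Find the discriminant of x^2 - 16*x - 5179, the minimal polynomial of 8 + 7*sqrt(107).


The element 8 + 7*sqrt(107) has minimal polynomial:
x^2 - 16*x - 5179
Discriminant = (-16)^2 - 4*(-5179)
= 256 + 20716
= 20972

20972


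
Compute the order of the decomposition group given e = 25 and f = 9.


|D_P| = e * f
= 25 * 9
= 225

225


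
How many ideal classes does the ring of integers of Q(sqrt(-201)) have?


K = Q(sqrt(-201)). d mod 4 = 3, so D = disc(K) = 4d = -804
h(K) equals the number of primitive reduced positive-definite forms (a, b, c) = a*x^2 + b*x*y + c*y^2 with b^2 - 4ac = D,
where reduced means |b| <= a <= c, with b >= 0 whenever |b| = a or a = c, and primitive means gcd(a, b, c) = 1.
Reduced forces 3a^2 <= |D| = 804, so 1 <= a <= 16; b must have the parity of D, and c = (b^2 - D)/(4a) must be an integer >= a.
Enumerate a = 1..16, b in [-a, a]:
  a=1: (1, 0, 201)  [1]
  a=2: (2, 2, 101)  [1]
  a=3: (3, 0, 67)  [1]
  a=4: none
  a=5: (5, -4, 41), (5, 4, 41)  [2]
  a=6: (6, 6, 35)  [1]
  a=7: (7, -6, 30), (7, 6, 30)  [2]
  a=8..9: none
  a=10: (10, -6, 21), (10, 6, 21)  [2]
  a=11..13: none
  a=14: (14, -6, 15), (14, 6, 15)  [2]
  a=15..16: none
Total reduced forms: 1 + 1 + 1 + 2 + 1 + 2 + 2 + 2 = 12
h = 12

12


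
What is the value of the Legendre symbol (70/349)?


p = 349 is prime, so compute (70/349) with the reciprocity algorithm (Jacobi-symbol steps: pull out 2s via (2/n), flip via reciprocity, reduce):
  pull out 2: (2/349) = -1  (since 349 mod 8 = 5)
  reciprocity: (35/349) -> +(349/35)
  reduce: (34/35)
  pull out 2: (2/35) = -1  (since 35 mod 8 = 3)
  reciprocity: (17/35) -> +(35/17)
  reduce: (1/17)
  (1/17) = 1
Product of signs = 1
(70/349) = 1

1


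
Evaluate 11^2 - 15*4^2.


x^2 - d*y^2
= 11^2 - 15*4^2
= 121 - 240
= -119

-119


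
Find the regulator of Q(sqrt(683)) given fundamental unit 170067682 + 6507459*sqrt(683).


epsilon = 170067682 + 6507459*sqrt(683)
= 3.4014e+08
R = ln(3.4014e+08)
= 19.6449

19.6449


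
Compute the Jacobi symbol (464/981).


Compute (464/981) via quadratic reciprocity:
  pull out 2: (2/981) = -1  (since 981 mod 8 = 5)
  pull out 2: (2/981) = -1  (since 981 mod 8 = 5)
  pull out 2: (2/981) = -1  (since 981 mod 8 = 5)
  pull out 2: (2/981) = -1  (since 981 mod 8 = 5)
  reciprocity: (29/981) -> +(981/29)
  reduce: (24/29)
  pull out 2: (2/29) = -1  (since 29 mod 8 = 5)
  pull out 2: (2/29) = -1  (since 29 mod 8 = 5)
  pull out 2: (2/29) = -1  (since 29 mod 8 = 5)
  reciprocity: (3/29) -> +(29/3)
  reduce: (2/3)
  pull out 2: (2/3) = -1  (since 3 mod 8 = 3)
  (1/3) = 1
Product of signs = 1

1


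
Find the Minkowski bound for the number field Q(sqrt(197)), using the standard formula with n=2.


d = 197, d mod 4 = 1, so disc(K) = d = 197; |disc(K)| = 197
Real quadratic field, so n = 2, s = r2 = 0, r1 = 2
M = (n!/n^n) * (4/pi)^s * sqrt(|disc(K)|) = (2!/2^2) * (4/pi)^0 * sqrt(197)
= 0.5 * 1.000000 * 14.035669
= 7.0178

7.0178


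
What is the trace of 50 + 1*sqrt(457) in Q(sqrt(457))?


Tr(a + b*sqrt(d)) = (a + b*sqrt(d)) + (a - b*sqrt(d)) = 2a
= 2 * (50)
= 100

100


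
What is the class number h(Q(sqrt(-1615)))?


K = Q(sqrt(-1615)). d mod 4 = 1, so D = disc(K) = d = -1615
h(K) equals the number of primitive reduced positive-definite forms (a, b, c) = a*x^2 + b*x*y + c*y^2 with b^2 - 4ac = D,
where reduced means |b| <= a <= c, with b >= 0 whenever |b| = a or a = c, and primitive means gcd(a, b, c) = 1.
Reduced forces 3a^2 <= |D| = 1615, so 1 <= a <= 23; b must have the parity of D, and c = (b^2 - D)/(4a) must be an integer >= a.
Enumerate a = 1..23, b in [-a, a]:
  a=1: (1, 1, 404)  [1]
  a=2: (2, -1, 202), (2, 1, 202)  [2]
  a=3: none
  a=4: (4, -1, 101), (4, 1, 101)  [2]
  a=5: (5, 5, 82)  [1]
  a=6: none
  a=7: (7, -3, 58), (7, 3, 58)  [2]
  a=8: (8, -7, 52), (8, 7, 52)  [2]
  a=9: none
  a=10: (10, -5, 41), (10, 5, 41)  [2]
  a=11..12: none
  a=13: (13, -7, 32), (13, 7, 32)  [2]
  a=14: (14, -11, 31), (14, -3, 29), (14, 3, 29), (14, 11, 31)  [4]
  a=15: none
  a=16: (16, -7, 26), (16, 7, 26)  [2]
  a=17: (17, 17, 28)  [1]
  a=18: none
  a=19: (19, 19, 26)  [1]
  a=20: (20, -15, 23), (20, 15, 23)  [2]
  a=21..23: none
Total reduced forms: 1 + 2 + 2 + 1 + 2 + 2 + 2 + 2 + 4 + 2 + 1 + 1 + 2 = 24
h = 24

24


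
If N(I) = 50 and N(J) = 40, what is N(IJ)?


N(IJ) = N(I) * N(J)
= 50 * 40
= 2000

2000


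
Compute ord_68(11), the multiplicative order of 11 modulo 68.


We want ord_68(11), the smallest k >= 1 with 11^k = 1 mod 68.
n = 68 = 2^2 * 17, phi(68) = 32; the order divides phi(n).
Divisors of 32: 1, 2, 4, 8, 16, 32
Repeated squaring mod 68: 11^1 = 11, 11^2 = 53, 11^4 = 21, 11^8 = 33, 11^16 = 1, 11^32 = 1
Test divisors in increasing order:
  k=1: 11^1 = 11 mod 68
  k=2: 11^2 = 53 mod 68
  k=4: 11^4 = 21 mod 68
  k=8: 11^8 = 33 mod 68
  k=16: 11^16 = 1 mod 68  <- first divisor giving 1
Order = 16

16


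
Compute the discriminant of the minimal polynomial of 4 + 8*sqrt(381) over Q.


The element 4 + 8*sqrt(381) has minimal polynomial:
x^2 - 8*x - 24368
Discriminant = (-8)^2 - 4*(-24368)
= 64 + 97472
= 97536

97536


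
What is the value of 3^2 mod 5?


p = 5 is prime and the exponent is (p-1)/2 = 2, so by Euler's criterion 3^2 = (3/5) = +1 or -1 mod 5.
Compute by square-and-multiply:
  2 = 2 (binary 10)
  Repeated squaring mod 5: 3^1 = 3, 3^2 = 4
  3^2 = 4 mod 5
Result 4 = p - 1 = -1 mod 5: 3 is a quadratic non-residue mod 5. As a residue in [0, p-1] the value is 4.
3^2 mod 5 = 4

4


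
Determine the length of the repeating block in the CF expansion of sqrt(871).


Run the CF algorithm for sqrt(871).
a_0 = floor(sqrt(871)) = 29; set m_0=0, q_0=1.
Recurrence: m' = q*a - m,  q' = (d - m'^2)/q,  a' = floor((a_0 + m')/q').
  step 1: m=29, q=30, a=1
  step 2: m=1, q=29, a=1
  step 3: m=28, q=3, a=19
  step 4: m=29, q=10, a=5
  step 5: m=21, q=43, a=1
  step 6: m=22, q=9, a=5
  step 7: m=23, q=38, a=1
  step 8: m=15, q=17, a=2
  step 9: m=19, q=30, a=1
  step 10: m=11, q=25, a=1
  step 11: m=14, q=27, a=1
  step 12: m=13, q=26, a=1
  step 13: m=13, q=27, a=1
  step 14: m=14, q=25, a=1
  step 15: m=11, q=30, a=1
  step 16: m=19, q=17, a=2
  step 17: m=15, q=38, a=1
  step 18: m=23, q=9, a=5
  step 19: m=22, q=43, a=1
  step 20: m=21, q=10, a=5
  step 21: m=29, q=3, a=19
  step 22: m=28, q=29, a=1
  step 23: m=1, q=30, a=1
  step 24: m=29, q=1, a=58
a_24 = 2*a_0 = 58, so the period closes here.
sqrt(871) = [29; 1, 1, 19, 5, 1, 5, 1, 2, 1, 1, 1, 1, 1, 1, 1, 2, 1, 5, 1, 5, 19, 1, 1, 58]
Period length = 24

24


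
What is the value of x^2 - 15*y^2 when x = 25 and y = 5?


x^2 - d*y^2
= 25^2 - 15*5^2
= 625 - 375
= 250

250


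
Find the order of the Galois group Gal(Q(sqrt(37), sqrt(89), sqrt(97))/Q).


The 3 square roots of distinct primes are multiplicatively independent over Q,
so [K:Q] = 2^3 and Gal(K/Q) is isomorphic to (Z/2Z)^3.
|Gal| = 2^3 = 8

8


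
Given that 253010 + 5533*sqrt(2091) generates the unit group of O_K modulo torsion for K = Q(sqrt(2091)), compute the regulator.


epsilon = 253010 + 5533*sqrt(2091)
= 506020.0000
R = ln(506020.0000)
= 13.1343

13.1343


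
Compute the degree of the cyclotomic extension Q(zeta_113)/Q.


The degree equals Euler's totient phi(113).
113 = 113
phi(113) = 112

112


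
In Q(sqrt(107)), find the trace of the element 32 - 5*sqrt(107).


Tr(a + b*sqrt(d)) = (a + b*sqrt(d)) + (a - b*sqrt(d)) = 2a
= 2 * (32)
= 64

64


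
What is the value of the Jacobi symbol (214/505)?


Compute (214/505) via quadratic reciprocity:
  pull out 2: (2/505) = +1  (since 505 mod 8 = 1)
  reciprocity: (107/505) -> +(505/107)
  reduce: (77/107)
  reciprocity: (77/107) -> +(107/77)
  reduce: (30/77)
  pull out 2: (2/77) = -1  (since 77 mod 8 = 5)
  reciprocity: (15/77) -> +(77/15)
  reduce: (2/15)
  pull out 2: (2/15) = +1  (since 15 mod 8 = 7)
  (1/15) = 1
Product of signs = -1

-1


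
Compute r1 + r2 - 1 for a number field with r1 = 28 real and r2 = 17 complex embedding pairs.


By Dirichlet's unit theorem:
rank = r1 + r2 - 1
= 28 + 17 - 1
= 44

44


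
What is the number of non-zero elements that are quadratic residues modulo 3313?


For prime p, the number of non-zero quadratic residues is (p-1)/2.
= (3313-1)/2
= 1656

1656


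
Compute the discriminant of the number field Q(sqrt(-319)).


For K = Q(sqrt(d)) with d squarefree: disc(K) = d if d = 1 mod 4, and disc(K) = 4d if d = 2 or 3 mod 4.
Here d = -319, and d mod 4 = 1.
d = 1 mod 4 (O_K = Z[(1+sqrt(d))/2]), so disc(K) = d = -319

-319


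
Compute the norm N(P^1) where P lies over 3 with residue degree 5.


N(P^a) = p^(a*f)
= 3^(1*5)
= 3^5
= 243

243


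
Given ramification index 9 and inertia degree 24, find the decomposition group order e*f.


|D_P| = e * f
= 9 * 24
= 216

216


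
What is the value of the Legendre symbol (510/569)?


p = 569 is prime, so compute (510/569) with the reciprocity algorithm (Jacobi-symbol steps: pull out 2s via (2/n), flip via reciprocity, reduce):
  pull out 2: (2/569) = +1  (since 569 mod 8 = 1)
  reciprocity: (255/569) -> +(569/255)
  reduce: (59/255)
  reciprocity: (59/255) -> -(255/59)
  reduce: (19/59)
  reciprocity: (19/59) -> -(59/19)
  reduce: (2/19)
  pull out 2: (2/19) = -1  (since 19 mod 8 = 3)
  (1/19) = 1
Product of signs = -1
(510/569) = -1

-1


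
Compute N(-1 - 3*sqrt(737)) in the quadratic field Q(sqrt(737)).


N(a + b*sqrt(d)) = a^2 - d*b^2
= (-1)^2 - (737)*(-3)^2
= 1 - 6633
= -6632

-6632


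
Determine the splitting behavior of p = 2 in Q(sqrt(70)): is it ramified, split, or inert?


K = Q(sqrt(70)). Since d mod 4 = 2, disc(K) = 280.
Check p | disc: 280 mod 2 = 0.
p divides disc, so p ramifies: (p) = P^2 with e=2, f=1, g=1.
Therefore p is ramified.

ramified


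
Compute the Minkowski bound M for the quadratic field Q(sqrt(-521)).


d = -521, d mod 4 = 3, so disc(K) = 4d = -2084; |disc(K)| = 2084
Imaginary quadratic field, so n = 2, s = r2 = 1, r1 = 0
M = (n!/n^n) * (4/pi)^s * sqrt(|disc(K)|) = (2!/2^2) * (4/pi)^1 * sqrt(2084)
= 0.5 * 1.273240 * 45.650849
= 29.0622

29.0622


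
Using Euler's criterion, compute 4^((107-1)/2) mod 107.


p = 107 is prime and the exponent is (p-1)/2 = 53, so by Euler's criterion 4^53 = (4/107) = +1 or -1 mod 107.
Compute by square-and-multiply:
  53 = 32 + 16 + 4 + 1 (binary 110101)
  Repeated squaring mod 107: 4^1 = 4, 4^2 = 16, 4^4 = 42, 4^8 = 52, 4^16 = 29, 4^32 = 92
  4^53 = 4^32 * 4^16 * 4^4 * 4^1 = 92 * 29 * 42 * 4 mod 107
    92 * 29 = 2668 = 100 mod 107
    100 * 42 = 4200 = 27 mod 107
    27 * 4 = 108 = 1 mod 107
  4^53 = 1 mod 107
Result 1: 4 is a quadratic residue mod 107.
4^53 mod 107 = 1

1


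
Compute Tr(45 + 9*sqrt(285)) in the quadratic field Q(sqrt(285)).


Tr(a + b*sqrt(d)) = (a + b*sqrt(d)) + (a - b*sqrt(d)) = 2a
= 2 * (45)
= 90

90


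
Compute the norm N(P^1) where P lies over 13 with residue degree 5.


N(P^a) = p^(a*f)
= 13^(1*5)
= 13^5
= 371293

371293


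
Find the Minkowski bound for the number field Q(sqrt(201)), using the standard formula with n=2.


d = 201, d mod 4 = 1, so disc(K) = d = 201; |disc(K)| = 201
Real quadratic field, so n = 2, s = r2 = 0, r1 = 2
M = (n!/n^n) * (4/pi)^s * sqrt(|disc(K)|) = (2!/2^2) * (4/pi)^0 * sqrt(201)
= 0.5 * 1.000000 * 14.177447
= 7.0887

7.0887


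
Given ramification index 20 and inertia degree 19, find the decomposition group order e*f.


|D_P| = e * f
= 20 * 19
= 380

380


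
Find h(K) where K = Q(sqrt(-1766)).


K = Q(sqrt(-1766)). d mod 4 = 2, so D = disc(K) = 4d = -7064
h(K) equals the number of primitive reduced positive-definite forms (a, b, c) = a*x^2 + b*x*y + c*y^2 with b^2 - 4ac = D,
where reduced means |b| <= a <= c, with b >= 0 whenever |b| = a or a = c, and primitive means gcd(a, b, c) = 1.
Reduced forces 3a^2 <= |D| = 7064, so 1 <= a <= 48; b must have the parity of D, and c = (b^2 - D)/(4a) must be an integer >= a.
Enumerate a = 1..48, b in [-a, a]:
  a=1: (1, 0, 1766)  [1]
  a=2: (2, 0, 883)  [1]
  a=3: (3, -2, 589), (3, 2, 589)  [2]
  a=4: none
  a=5: (5, -4, 354), (5, 4, 354)  [2]
  a=6: (6, -4, 295), (6, 4, 295)  [2]
  a=7..8: none
  a=9: (9, -8, 198), (9, 8, 198)  [2]
  a=10: (10, -4, 177), (10, 4, 177)  [2]
  a=11: (11, -8, 162), (11, 8, 162)  [2]
  a=12..14: none
  a=15: (15, -14, 121), (15, -4, 118), (15, 4, 118), (15, 14, 121)  [4]
  a=16: none
  a=17: (17, -12, 106), (17, 12, 106)  [2]
  a=18: (18, -8, 99), (18, 8, 99)  [2]
  a=19: (19, -2, 93), (19, 2, 93)  [2]
  a=20..21: none
  a=22: (22, -8, 81), (22, 8, 81)  [2]
  a=23..24: none
  a=25: (25, -6, 71), (25, 6, 71)  [2]
  a=26: none
  a=27: (27, -8, 66), (27, 8, 66)  [2]
  a=28..29: none
  a=30: (30, -16, 61), (30, -4, 59), (30, 4, 59), (30, 16, 61)  [4]
  a=31: (31, -2, 57), (31, 2, 57)  [2]
  a=32: none
  a=33: (33, -14, 55), (33, -8, 54), (33, 8, 54), (33, 14, 55)  [4]
  a=34: (34, -12, 53), (34, 12, 53)  [2]
  a=35..36: none
  a=37: (37, -22, 51), (37, 22, 51)  [2]
  a=38: (38, -36, 55), (38, 36, 55)  [2]
  a=39..42: none
  a=43: (43, -26, 45), (43, 26, 45)  [2]
  a=44: none
  a=45: (45, -44, 50), (45, 44, 50)  [2]
  a=46..48: none
Total reduced forms: 1 + 1 + 2 + 2 + 2 + 2 + 2 + 2 + 4 + 2 + 2 + 2 + 2 + 2 + 2 + 4 + 2 + 4 + 2 + 2 + 2 + 2 + 2 = 50
h = 50

50


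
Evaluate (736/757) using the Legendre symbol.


p = 757 is prime, so compute (736/757) with the reciprocity algorithm (Jacobi-symbol steps: pull out 2s via (2/n), flip via reciprocity, reduce):
  pull out 2: (2/757) = -1  (since 757 mod 8 = 5)
  pull out 2: (2/757) = -1  (since 757 mod 8 = 5)
  pull out 2: (2/757) = -1  (since 757 mod 8 = 5)
  pull out 2: (2/757) = -1  (since 757 mod 8 = 5)
  pull out 2: (2/757) = -1  (since 757 mod 8 = 5)
  reciprocity: (23/757) -> +(757/23)
  reduce: (21/23)
  reciprocity: (21/23) -> +(23/21)
  reduce: (2/21)
  pull out 2: (2/21) = -1  (since 21 mod 8 = 5)
  (1/21) = 1
Product of signs = 1
(736/757) = 1

1


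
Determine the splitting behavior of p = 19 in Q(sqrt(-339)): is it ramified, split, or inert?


K = Q(sqrt(-339)). Since d mod 4 = 1, disc(K) = -339.
Check p | disc: -339 mod 19 = 3.
p does not divide disc. Compute Legendre symbol (d/p):
3^((19-1)/2) mod 19 = -1
(d/p) = -1, so p is inert: (p) stays prime with e=1, f=2, g=1.
Therefore p is inert.

inert


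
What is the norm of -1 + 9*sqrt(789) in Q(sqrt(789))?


N(a + b*sqrt(d)) = a^2 - d*b^2
= (-1)^2 - (789)*(9)^2
= 1 - 63909
= -63908

-63908


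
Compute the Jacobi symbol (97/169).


Compute (97/169) via quadratic reciprocity:
  reciprocity: (97/169) -> +(169/97)
  reduce: (72/97)
  pull out 2: (2/97) = +1  (since 97 mod 8 = 1)
  pull out 2: (2/97) = +1  (since 97 mod 8 = 1)
  pull out 2: (2/97) = +1  (since 97 mod 8 = 1)
  reciprocity: (9/97) -> +(97/9)
  reduce: (7/9)
  reciprocity: (7/9) -> +(9/7)
  reduce: (2/7)
  pull out 2: (2/7) = +1  (since 7 mod 8 = 7)
  (1/7) = 1
Product of signs = 1

1


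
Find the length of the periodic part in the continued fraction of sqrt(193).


Run the CF algorithm for sqrt(193).
a_0 = floor(sqrt(193)) = 13; set m_0=0, q_0=1.
Recurrence: m' = q*a - m,  q' = (d - m'^2)/q,  a' = floor((a_0 + m')/q').
  step 1: m=13, q=24, a=1
  step 2: m=11, q=3, a=8
  step 3: m=13, q=8, a=3
  step 4: m=11, q=9, a=2
  step 5: m=7, q=16, a=1
  step 6: m=9, q=7, a=3
  step 7: m=12, q=7, a=3
  step 8: m=9, q=16, a=1
  step 9: m=7, q=9, a=2
  step 10: m=11, q=8, a=3
  step 11: m=13, q=3, a=8
  step 12: m=11, q=24, a=1
  step 13: m=13, q=1, a=26
a_13 = 2*a_0 = 26, so the period closes here.
sqrt(193) = [13; 1, 8, 3, 2, 1, 3, 3, 1, 2, 3, 8, 1, 26]
Period length = 13

13


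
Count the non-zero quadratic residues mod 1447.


For prime p, the number of non-zero quadratic residues is (p-1)/2.
= (1447-1)/2
= 723

723


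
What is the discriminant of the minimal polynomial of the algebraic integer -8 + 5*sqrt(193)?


The element -8 + 5*sqrt(193) has minimal polynomial:
x^2 + 16*x - 4761
Discriminant = (16)^2 - 4*(-4761)
= 256 + 19044
= 19300

19300


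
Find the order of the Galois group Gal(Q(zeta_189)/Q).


|Gal(Q(zeta_189)/Q)| = phi(189)
= 108

108


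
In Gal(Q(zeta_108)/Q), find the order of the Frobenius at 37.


The Frobenius at p in Gal(Q(zeta_n)/Q) = (Z/nZ)* is the class of p, so its order is ord_108(37), the smallest k >= 1 with 37^k = 1 mod 108.
n = 108 = 2^2 * 3^3, phi(108) = 36; the order divides phi(n).
Divisors of 36: 1, 2, 3, 4, 6, 9, 12, 18, 36
Repeated squaring mod 108: 37^1 = 37, 37^2 = 73, 37^4 = 37, 37^8 = 73, 37^16 = 37, 37^32 = 73
Test divisors in increasing order:
  k=1: 37^1 = 37 mod 108
  k=2: 37^2 = 73 mod 108
  k=3: 37^3 = 73 * 37 = 1 mod 108  <- first divisor giving 1
Order = 3

3


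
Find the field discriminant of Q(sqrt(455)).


For K = Q(sqrt(d)) with d squarefree: disc(K) = d if d = 1 mod 4, and disc(K) = 4d if d = 2 or 3 mod 4.
Here d = 455, and d mod 4 = 3.
d = 3 mod 4, not 1 (O_K = Z[sqrt(d)]), so disc(K) = 4d = 4 * (455) = 1820

1820
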